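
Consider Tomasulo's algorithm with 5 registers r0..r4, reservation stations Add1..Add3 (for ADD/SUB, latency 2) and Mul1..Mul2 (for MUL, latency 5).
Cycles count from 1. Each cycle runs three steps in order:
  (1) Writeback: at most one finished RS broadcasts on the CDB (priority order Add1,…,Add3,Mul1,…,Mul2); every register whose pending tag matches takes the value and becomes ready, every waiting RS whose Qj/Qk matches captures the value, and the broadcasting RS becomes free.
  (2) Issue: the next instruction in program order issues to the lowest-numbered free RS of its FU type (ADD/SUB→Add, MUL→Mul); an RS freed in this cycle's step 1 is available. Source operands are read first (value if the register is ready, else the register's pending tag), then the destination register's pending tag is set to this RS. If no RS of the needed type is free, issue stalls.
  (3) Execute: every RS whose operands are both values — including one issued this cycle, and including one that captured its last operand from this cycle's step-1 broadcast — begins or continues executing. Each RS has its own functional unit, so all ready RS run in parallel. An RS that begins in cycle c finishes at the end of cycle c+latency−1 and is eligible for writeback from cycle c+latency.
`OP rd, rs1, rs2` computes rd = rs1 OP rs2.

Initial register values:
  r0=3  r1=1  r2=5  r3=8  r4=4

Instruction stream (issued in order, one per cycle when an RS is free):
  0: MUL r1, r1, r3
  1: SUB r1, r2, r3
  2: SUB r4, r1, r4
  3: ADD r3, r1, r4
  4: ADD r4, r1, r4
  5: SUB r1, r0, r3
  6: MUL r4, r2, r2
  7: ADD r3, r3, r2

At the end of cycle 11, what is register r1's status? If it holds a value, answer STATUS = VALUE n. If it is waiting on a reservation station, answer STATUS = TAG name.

cycle 1: issue MUL r1<-Mul1 // r0:3,r1:Mul1,r2:5,r3:8,r4:4
cycle 2: issue SUB r1<-Add1 // r0:3,r1:Add1,r2:5,r3:8,r4:4
cycle 3: issue SUB r4<-Add2 // r0:3,r1:Add1,r2:5,r3:8,r4:Add2
cycle 4: CDB Add1=-3; issue ADD r3<-Add1 // r0:3,r1:-3,r2:5,r3:Add1,r4:Add2
cycle 5: issue ADD r4<-Add3 // r0:3,r1:-3,r2:5,r3:Add1,r4:Add3
cycle 6: CDB Add2=-7; issue SUB r1<-Add2 // r0:3,r1:Add2,r2:5,r3:Add1,r4:Add3
cycle 7: CDB Mul1=8; issue MUL r4<-Mul1 // r0:3,r1:Add2,r2:5,r3:Add1,r4:Mul1
cycle 8: CDB Add1=-10; issue ADD r3<-Add1 // r0:3,r1:Add2,r2:5,r3:Add1,r4:Mul1
cycle 9: CDB Add3=-10 // r0:3,r1:Add2,r2:5,r3:Add1,r4:Mul1
cycle 10: CDB Add1=-5 // r0:3,r1:Add2,r2:5,r3:-5,r4:Mul1
cycle 11: CDB Add2=13 // r0:3,r1:13,r2:5,r3:-5,r4:Mul1

STATUS = VALUE 13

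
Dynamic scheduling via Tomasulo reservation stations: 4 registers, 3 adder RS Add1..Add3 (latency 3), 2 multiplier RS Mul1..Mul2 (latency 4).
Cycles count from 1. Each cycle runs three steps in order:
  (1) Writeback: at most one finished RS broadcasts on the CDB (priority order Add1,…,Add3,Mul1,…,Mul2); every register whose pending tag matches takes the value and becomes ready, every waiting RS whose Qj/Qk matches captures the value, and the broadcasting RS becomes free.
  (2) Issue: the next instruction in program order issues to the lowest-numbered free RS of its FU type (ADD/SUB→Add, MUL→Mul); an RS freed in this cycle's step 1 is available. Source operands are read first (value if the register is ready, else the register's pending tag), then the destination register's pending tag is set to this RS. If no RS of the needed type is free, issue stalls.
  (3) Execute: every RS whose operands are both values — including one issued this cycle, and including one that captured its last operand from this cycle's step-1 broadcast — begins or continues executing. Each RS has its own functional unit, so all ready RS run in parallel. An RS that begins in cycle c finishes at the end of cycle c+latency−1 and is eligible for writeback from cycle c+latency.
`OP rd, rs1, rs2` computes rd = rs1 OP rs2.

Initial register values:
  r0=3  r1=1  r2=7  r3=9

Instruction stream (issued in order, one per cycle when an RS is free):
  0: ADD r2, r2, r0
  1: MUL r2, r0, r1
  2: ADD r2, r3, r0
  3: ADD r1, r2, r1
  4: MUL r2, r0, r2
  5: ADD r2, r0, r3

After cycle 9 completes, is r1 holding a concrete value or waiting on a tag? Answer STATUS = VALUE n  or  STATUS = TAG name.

STATUS = VALUE 13

cycle 1: issue ADD r2<-Add1 // r0:3,r1:1,r2:Add1,r3:9
cycle 2: issue MUL r2<-Mul1 // r0:3,r1:1,r2:Mul1,r3:9
cycle 3: issue ADD r2<-Add2 // r0:3,r1:1,r2:Add2,r3:9
cycle 4: CDB Add1=10; issue ADD r1<-Add1 // r0:3,r1:Add1,r2:Add2,r3:9
cycle 5: issue MUL r2<-Mul2 // r0:3,r1:Add1,r2:Mul2,r3:9
cycle 6: CDB Add2=12; issue ADD r2<-Add2 // r0:3,r1:Add1,r2:Add2,r3:9
cycle 7: CDB Mul1=3 // r0:3,r1:Add1,r2:Add2,r3:9
cycle 8: - // r0:3,r1:Add1,r2:Add2,r3:9
cycle 9: CDB Add1=13 // r0:3,r1:13,r2:Add2,r3:9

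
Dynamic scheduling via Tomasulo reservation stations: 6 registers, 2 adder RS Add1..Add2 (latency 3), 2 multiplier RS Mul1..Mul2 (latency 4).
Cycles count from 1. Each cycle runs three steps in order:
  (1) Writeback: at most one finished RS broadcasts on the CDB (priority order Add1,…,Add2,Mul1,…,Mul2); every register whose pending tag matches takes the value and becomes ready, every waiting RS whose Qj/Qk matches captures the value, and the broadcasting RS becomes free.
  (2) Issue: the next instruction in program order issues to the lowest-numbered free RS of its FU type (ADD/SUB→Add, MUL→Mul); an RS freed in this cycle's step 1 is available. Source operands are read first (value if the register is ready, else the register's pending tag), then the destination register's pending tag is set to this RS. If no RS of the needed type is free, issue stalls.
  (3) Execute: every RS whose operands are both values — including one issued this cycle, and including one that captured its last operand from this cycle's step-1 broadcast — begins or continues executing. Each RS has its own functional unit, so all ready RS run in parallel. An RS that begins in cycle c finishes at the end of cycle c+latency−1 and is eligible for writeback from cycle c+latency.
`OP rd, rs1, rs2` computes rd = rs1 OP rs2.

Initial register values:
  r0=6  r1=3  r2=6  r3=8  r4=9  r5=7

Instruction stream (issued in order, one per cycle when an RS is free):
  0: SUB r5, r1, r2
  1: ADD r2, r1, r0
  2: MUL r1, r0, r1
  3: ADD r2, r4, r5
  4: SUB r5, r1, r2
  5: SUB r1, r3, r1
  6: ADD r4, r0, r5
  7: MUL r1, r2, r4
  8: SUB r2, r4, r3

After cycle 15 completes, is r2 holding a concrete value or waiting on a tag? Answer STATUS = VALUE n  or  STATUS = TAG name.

STATUS = TAG Add2

c1: issue SUB r5<-Add1 | r0:6,r1:3,r2:6,r3:8,r4:9,r5:Add1
c2: issue ADD r2<-Add2 | r0:6,r1:3,r2:Add2,r3:8,r4:9,r5:Add1
c3: issue MUL r1<-Mul1 | r0:6,r1:Mul1,r2:Add2,r3:8,r4:9,r5:Add1
c4: CDB Add1=-3; issue ADD r2<-Add1 | r0:6,r1:Mul1,r2:Add1,r3:8,r4:9,r5:-3
c5: CDB Add2=9; issue SUB r5<-Add2 | r0:6,r1:Mul1,r2:Add1,r3:8,r4:9,r5:Add2
c6: stall | r0:6,r1:Mul1,r2:Add1,r3:8,r4:9,r5:Add2
c7: CDB Add1=6; issue SUB r1<-Add1 | r0:6,r1:Add1,r2:6,r3:8,r4:9,r5:Add2
c8: CDB Mul1=18; stall | r0:6,r1:Add1,r2:6,r3:8,r4:9,r5:Add2
c9: stall | r0:6,r1:Add1,r2:6,r3:8,r4:9,r5:Add2
c10: stall | r0:6,r1:Add1,r2:6,r3:8,r4:9,r5:Add2
c11: CDB Add1=-10; issue ADD r4<-Add1 | r0:6,r1:-10,r2:6,r3:8,r4:Add1,r5:Add2
c12: CDB Add2=12; issue MUL r1<-Mul1 | r0:6,r1:Mul1,r2:6,r3:8,r4:Add1,r5:12
c13: issue SUB r2<-Add2 | r0:6,r1:Mul1,r2:Add2,r3:8,r4:Add1,r5:12
c14: - | r0:6,r1:Mul1,r2:Add2,r3:8,r4:Add1,r5:12
c15: CDB Add1=18 | r0:6,r1:Mul1,r2:Add2,r3:8,r4:18,r5:12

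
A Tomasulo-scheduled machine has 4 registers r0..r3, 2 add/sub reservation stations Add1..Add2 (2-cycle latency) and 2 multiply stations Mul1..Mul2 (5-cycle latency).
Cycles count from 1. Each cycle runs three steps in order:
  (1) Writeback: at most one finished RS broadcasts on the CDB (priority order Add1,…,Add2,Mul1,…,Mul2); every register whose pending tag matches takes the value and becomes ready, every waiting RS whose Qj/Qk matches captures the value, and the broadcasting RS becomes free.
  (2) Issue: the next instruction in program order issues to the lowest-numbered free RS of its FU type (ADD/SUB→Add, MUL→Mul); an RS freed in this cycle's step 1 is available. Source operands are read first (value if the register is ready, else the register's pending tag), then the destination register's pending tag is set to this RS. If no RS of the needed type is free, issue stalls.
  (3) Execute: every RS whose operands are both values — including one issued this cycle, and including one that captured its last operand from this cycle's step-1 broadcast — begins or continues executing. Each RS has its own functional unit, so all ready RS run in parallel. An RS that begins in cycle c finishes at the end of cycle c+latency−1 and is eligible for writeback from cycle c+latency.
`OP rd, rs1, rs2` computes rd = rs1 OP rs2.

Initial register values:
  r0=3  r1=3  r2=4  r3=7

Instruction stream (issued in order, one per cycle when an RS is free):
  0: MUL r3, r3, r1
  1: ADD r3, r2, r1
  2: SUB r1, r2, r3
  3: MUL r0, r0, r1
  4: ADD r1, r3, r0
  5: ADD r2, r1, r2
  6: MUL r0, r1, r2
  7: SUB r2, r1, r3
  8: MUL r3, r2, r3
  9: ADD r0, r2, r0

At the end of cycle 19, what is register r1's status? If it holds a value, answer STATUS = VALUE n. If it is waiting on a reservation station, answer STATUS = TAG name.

  c1: issue MUL r3<-Mul1  regs: r0:3,r1:3,r2:4,r3:Mul1
  c2: issue ADD r3<-Add1  regs: r0:3,r1:3,r2:4,r3:Add1
  c3: issue SUB r1<-Add2  regs: r0:3,r1:Add2,r2:4,r3:Add1
  c4: CDB Add1=7; issue MUL r0<-Mul2  regs: r0:Mul2,r1:Add2,r2:4,r3:7
  c5: issue ADD r1<-Add1  regs: r0:Mul2,r1:Add1,r2:4,r3:7
  c6: CDB Add2=-3; issue ADD r2<-Add2  regs: r0:Mul2,r1:Add1,r2:Add2,r3:7
  c7: CDB Mul1=21; issue MUL r0<-Mul1  regs: r0:Mul1,r1:Add1,r2:Add2,r3:7
  c8: stall  regs: r0:Mul1,r1:Add1,r2:Add2,r3:7
  c9: stall  regs: r0:Mul1,r1:Add1,r2:Add2,r3:7
  c10: stall  regs: r0:Mul1,r1:Add1,r2:Add2,r3:7
  c11: CDB Mul2=-9; stall  regs: r0:Mul1,r1:Add1,r2:Add2,r3:7
  c12: stall  regs: r0:Mul1,r1:Add1,r2:Add2,r3:7
  c13: CDB Add1=-2; issue SUB r2<-Add1  regs: r0:Mul1,r1:-2,r2:Add1,r3:7
  c14: issue MUL r3<-Mul2  regs: r0:Mul1,r1:-2,r2:Add1,r3:Mul2
  c15: CDB Add1=-9; issue ADD r0<-Add1  regs: r0:Add1,r1:-2,r2:-9,r3:Mul2
  c16: CDB Add2=2  regs: r0:Add1,r1:-2,r2:-9,r3:Mul2
  c17: -  regs: r0:Add1,r1:-2,r2:-9,r3:Mul2
  c18: -  regs: r0:Add1,r1:-2,r2:-9,r3:Mul2
  c19: -  regs: r0:Add1,r1:-2,r2:-9,r3:Mul2

STATUS = VALUE -2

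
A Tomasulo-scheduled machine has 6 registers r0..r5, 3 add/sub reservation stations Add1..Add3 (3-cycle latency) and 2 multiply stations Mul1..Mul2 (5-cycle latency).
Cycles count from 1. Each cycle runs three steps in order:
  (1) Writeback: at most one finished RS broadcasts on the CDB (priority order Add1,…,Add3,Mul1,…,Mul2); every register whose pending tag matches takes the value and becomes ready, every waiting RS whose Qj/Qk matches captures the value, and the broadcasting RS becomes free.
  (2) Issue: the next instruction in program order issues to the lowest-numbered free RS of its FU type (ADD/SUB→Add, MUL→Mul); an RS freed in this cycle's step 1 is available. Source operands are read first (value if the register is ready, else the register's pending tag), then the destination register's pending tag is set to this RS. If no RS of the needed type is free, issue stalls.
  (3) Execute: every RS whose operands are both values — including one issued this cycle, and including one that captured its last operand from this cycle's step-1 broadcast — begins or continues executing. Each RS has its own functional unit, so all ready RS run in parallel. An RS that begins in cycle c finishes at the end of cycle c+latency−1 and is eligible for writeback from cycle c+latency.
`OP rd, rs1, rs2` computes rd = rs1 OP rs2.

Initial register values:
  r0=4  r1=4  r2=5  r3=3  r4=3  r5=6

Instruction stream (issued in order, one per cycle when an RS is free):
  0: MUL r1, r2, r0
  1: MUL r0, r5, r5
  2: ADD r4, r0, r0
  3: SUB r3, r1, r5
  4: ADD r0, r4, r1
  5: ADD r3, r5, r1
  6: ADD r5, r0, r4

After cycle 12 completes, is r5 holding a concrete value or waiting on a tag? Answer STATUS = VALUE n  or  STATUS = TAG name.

cycle 1: issue MUL r1<-Mul1 // r0:4,r1:Mul1,r2:5,r3:3,r4:3,r5:6
cycle 2: issue MUL r0<-Mul2 // r0:Mul2,r1:Mul1,r2:5,r3:3,r4:3,r5:6
cycle 3: issue ADD r4<-Add1 // r0:Mul2,r1:Mul1,r2:5,r3:3,r4:Add1,r5:6
cycle 4: issue SUB r3<-Add2 // r0:Mul2,r1:Mul1,r2:5,r3:Add2,r4:Add1,r5:6
cycle 5: issue ADD r0<-Add3 // r0:Add3,r1:Mul1,r2:5,r3:Add2,r4:Add1,r5:6
cycle 6: CDB Mul1=20; stall // r0:Add3,r1:20,r2:5,r3:Add2,r4:Add1,r5:6
cycle 7: CDB Mul2=36; stall // r0:Add3,r1:20,r2:5,r3:Add2,r4:Add1,r5:6
cycle 8: stall // r0:Add3,r1:20,r2:5,r3:Add2,r4:Add1,r5:6
cycle 9: CDB Add2=14; issue ADD r3<-Add2 // r0:Add3,r1:20,r2:5,r3:Add2,r4:Add1,r5:6
cycle 10: CDB Add1=72; issue ADD r5<-Add1 // r0:Add3,r1:20,r2:5,r3:Add2,r4:72,r5:Add1
cycle 11: - // r0:Add3,r1:20,r2:5,r3:Add2,r4:72,r5:Add1
cycle 12: CDB Add2=26 // r0:Add3,r1:20,r2:5,r3:26,r4:72,r5:Add1

STATUS = TAG Add1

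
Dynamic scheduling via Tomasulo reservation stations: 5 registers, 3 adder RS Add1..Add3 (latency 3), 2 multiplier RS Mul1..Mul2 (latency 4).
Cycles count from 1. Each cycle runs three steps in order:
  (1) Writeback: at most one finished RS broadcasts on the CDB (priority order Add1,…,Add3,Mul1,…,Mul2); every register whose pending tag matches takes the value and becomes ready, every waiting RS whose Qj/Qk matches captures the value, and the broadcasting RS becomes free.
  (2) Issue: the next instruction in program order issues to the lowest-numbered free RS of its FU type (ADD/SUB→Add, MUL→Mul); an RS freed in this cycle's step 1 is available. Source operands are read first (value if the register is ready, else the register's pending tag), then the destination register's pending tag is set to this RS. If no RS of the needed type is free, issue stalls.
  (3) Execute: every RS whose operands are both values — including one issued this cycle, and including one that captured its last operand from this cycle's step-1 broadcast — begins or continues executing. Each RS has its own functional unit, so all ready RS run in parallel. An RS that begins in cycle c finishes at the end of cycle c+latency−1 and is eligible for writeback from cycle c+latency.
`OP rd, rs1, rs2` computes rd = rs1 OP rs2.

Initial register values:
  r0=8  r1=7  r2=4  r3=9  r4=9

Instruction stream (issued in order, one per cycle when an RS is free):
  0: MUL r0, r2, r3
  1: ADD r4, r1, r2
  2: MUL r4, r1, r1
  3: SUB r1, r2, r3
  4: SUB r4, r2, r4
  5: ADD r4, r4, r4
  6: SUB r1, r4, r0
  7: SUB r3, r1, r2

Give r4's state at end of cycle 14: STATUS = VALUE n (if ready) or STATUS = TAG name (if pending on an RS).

  c1: issue MUL r0<-Mul1  regs: r0:Mul1,r1:7,r2:4,r3:9,r4:9
  c2: issue ADD r4<-Add1  regs: r0:Mul1,r1:7,r2:4,r3:9,r4:Add1
  c3: issue MUL r4<-Mul2  regs: r0:Mul1,r1:7,r2:4,r3:9,r4:Mul2
  c4: issue SUB r1<-Add2  regs: r0:Mul1,r1:Add2,r2:4,r3:9,r4:Mul2
  c5: CDB Add1=11; issue SUB r4<-Add1  regs: r0:Mul1,r1:Add2,r2:4,r3:9,r4:Add1
  c6: CDB Mul1=36; issue ADD r4<-Add3  regs: r0:36,r1:Add2,r2:4,r3:9,r4:Add3
  c7: CDB Add2=-5; issue SUB r1<-Add2  regs: r0:36,r1:Add2,r2:4,r3:9,r4:Add3
  c8: CDB Mul2=49; stall  regs: r0:36,r1:Add2,r2:4,r3:9,r4:Add3
  c9: stall  regs: r0:36,r1:Add2,r2:4,r3:9,r4:Add3
  c10: stall  regs: r0:36,r1:Add2,r2:4,r3:9,r4:Add3
  c11: CDB Add1=-45; issue SUB r3<-Add1  regs: r0:36,r1:Add2,r2:4,r3:Add1,r4:Add3
  c12: -  regs: r0:36,r1:Add2,r2:4,r3:Add1,r4:Add3
  c13: -  regs: r0:36,r1:Add2,r2:4,r3:Add1,r4:Add3
  c14: CDB Add3=-90  regs: r0:36,r1:Add2,r2:4,r3:Add1,r4:-90

STATUS = VALUE -90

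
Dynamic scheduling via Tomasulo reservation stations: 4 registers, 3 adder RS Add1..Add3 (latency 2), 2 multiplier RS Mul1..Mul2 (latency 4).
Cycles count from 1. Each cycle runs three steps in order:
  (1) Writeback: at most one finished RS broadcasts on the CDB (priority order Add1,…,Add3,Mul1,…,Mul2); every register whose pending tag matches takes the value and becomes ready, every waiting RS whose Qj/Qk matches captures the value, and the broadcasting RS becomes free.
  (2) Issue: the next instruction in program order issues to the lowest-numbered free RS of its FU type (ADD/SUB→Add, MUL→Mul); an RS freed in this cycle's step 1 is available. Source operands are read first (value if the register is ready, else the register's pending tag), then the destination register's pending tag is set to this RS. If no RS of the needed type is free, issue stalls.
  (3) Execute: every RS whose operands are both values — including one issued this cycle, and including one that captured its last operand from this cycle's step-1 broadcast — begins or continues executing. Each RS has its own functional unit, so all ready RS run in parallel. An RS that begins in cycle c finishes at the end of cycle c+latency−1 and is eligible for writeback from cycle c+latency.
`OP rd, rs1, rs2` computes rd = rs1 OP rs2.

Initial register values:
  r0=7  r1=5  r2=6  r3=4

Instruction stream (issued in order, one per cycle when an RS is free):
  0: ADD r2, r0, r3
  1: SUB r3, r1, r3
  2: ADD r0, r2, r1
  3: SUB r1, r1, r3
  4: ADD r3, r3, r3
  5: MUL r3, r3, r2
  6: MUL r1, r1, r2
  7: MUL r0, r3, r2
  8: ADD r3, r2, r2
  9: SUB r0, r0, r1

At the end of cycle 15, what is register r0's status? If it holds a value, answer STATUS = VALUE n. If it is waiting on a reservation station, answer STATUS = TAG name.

STATUS = TAG Add2

c1: issue ADD r2<-Add1 | r0:7,r1:5,r2:Add1,r3:4
c2: issue SUB r3<-Add2 | r0:7,r1:5,r2:Add1,r3:Add2
c3: CDB Add1=11; issue ADD r0<-Add1 | r0:Add1,r1:5,r2:11,r3:Add2
c4: CDB Add2=1; issue SUB r1<-Add2 | r0:Add1,r1:Add2,r2:11,r3:1
c5: CDB Add1=16; issue ADD r3<-Add1 | r0:16,r1:Add2,r2:11,r3:Add1
c6: CDB Add2=4; issue MUL r3<-Mul1 | r0:16,r1:4,r2:11,r3:Mul1
c7: CDB Add1=2; issue MUL r1<-Mul2 | r0:16,r1:Mul2,r2:11,r3:Mul1
c8: stall | r0:16,r1:Mul2,r2:11,r3:Mul1
c9: stall | r0:16,r1:Mul2,r2:11,r3:Mul1
c10: stall | r0:16,r1:Mul2,r2:11,r3:Mul1
c11: CDB Mul1=22; issue MUL r0<-Mul1 | r0:Mul1,r1:Mul2,r2:11,r3:22
c12: CDB Mul2=44; issue ADD r3<-Add1 | r0:Mul1,r1:44,r2:11,r3:Add1
c13: issue SUB r0<-Add2 | r0:Add2,r1:44,r2:11,r3:Add1
c14: CDB Add1=22 | r0:Add2,r1:44,r2:11,r3:22
c15: CDB Mul1=242 | r0:Add2,r1:44,r2:11,r3:22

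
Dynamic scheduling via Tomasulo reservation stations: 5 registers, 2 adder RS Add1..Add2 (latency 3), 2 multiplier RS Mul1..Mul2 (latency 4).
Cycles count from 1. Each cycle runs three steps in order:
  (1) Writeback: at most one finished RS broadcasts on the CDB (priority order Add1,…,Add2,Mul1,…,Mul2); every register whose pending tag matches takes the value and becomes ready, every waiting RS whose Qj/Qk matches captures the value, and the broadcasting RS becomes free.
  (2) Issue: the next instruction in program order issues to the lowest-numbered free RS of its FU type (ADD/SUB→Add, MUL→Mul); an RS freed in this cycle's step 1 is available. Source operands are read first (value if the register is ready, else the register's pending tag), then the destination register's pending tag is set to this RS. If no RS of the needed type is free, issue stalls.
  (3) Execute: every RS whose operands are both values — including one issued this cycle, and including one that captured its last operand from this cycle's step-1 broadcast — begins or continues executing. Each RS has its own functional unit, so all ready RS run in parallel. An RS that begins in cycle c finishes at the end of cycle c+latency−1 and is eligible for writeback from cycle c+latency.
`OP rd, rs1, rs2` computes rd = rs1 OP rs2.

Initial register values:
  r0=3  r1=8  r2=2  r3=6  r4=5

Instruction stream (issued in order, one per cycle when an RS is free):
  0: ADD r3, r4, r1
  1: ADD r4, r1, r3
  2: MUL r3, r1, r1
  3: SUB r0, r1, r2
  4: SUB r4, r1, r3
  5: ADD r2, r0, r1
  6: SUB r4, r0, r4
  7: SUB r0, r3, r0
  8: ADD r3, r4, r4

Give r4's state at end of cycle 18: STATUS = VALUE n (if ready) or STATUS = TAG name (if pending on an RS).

STATUS = VALUE 62

c1: issue ADD r3<-Add1 | r0:3,r1:8,r2:2,r3:Add1,r4:5
c2: issue ADD r4<-Add2 | r0:3,r1:8,r2:2,r3:Add1,r4:Add2
c3: issue MUL r3<-Mul1 | r0:3,r1:8,r2:2,r3:Mul1,r4:Add2
c4: CDB Add1=13; issue SUB r0<-Add1 | r0:Add1,r1:8,r2:2,r3:Mul1,r4:Add2
c5: stall | r0:Add1,r1:8,r2:2,r3:Mul1,r4:Add2
c6: stall | r0:Add1,r1:8,r2:2,r3:Mul1,r4:Add2
c7: CDB Add1=6; issue SUB r4<-Add1 | r0:6,r1:8,r2:2,r3:Mul1,r4:Add1
c8: CDB Add2=21; issue ADD r2<-Add2 | r0:6,r1:8,r2:Add2,r3:Mul1,r4:Add1
c9: CDB Mul1=64; stall | r0:6,r1:8,r2:Add2,r3:64,r4:Add1
c10: stall | r0:6,r1:8,r2:Add2,r3:64,r4:Add1
c11: CDB Add2=14; issue SUB r4<-Add2 | r0:6,r1:8,r2:14,r3:64,r4:Add2
c12: CDB Add1=-56; issue SUB r0<-Add1 | r0:Add1,r1:8,r2:14,r3:64,r4:Add2
c13: stall | r0:Add1,r1:8,r2:14,r3:64,r4:Add2
c14: stall | r0:Add1,r1:8,r2:14,r3:64,r4:Add2
c15: CDB Add1=58; issue ADD r3<-Add1 | r0:58,r1:8,r2:14,r3:Add1,r4:Add2
c16: CDB Add2=62 | r0:58,r1:8,r2:14,r3:Add1,r4:62
c17: - | r0:58,r1:8,r2:14,r3:Add1,r4:62
c18: - | r0:58,r1:8,r2:14,r3:Add1,r4:62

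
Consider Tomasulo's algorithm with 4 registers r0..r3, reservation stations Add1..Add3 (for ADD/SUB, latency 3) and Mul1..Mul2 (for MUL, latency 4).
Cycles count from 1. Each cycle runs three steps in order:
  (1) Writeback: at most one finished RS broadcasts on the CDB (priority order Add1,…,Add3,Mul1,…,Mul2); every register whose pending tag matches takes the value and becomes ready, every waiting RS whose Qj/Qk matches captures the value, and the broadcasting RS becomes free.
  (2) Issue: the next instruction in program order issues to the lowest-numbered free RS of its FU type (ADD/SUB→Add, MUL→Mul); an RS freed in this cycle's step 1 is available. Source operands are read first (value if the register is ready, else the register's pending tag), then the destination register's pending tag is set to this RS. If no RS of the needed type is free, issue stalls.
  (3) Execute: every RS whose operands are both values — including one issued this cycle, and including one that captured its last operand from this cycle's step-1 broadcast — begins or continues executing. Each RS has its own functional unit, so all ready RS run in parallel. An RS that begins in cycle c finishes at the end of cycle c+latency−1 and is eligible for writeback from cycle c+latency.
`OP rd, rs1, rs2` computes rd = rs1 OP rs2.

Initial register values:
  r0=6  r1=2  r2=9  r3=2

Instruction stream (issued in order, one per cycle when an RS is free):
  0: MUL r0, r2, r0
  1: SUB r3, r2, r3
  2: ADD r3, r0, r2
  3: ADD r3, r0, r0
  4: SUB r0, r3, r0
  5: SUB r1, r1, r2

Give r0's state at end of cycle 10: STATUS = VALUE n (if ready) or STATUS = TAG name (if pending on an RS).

STATUS = TAG Add1

c1: issue MUL r0<-Mul1 | r0:Mul1,r1:2,r2:9,r3:2
c2: issue SUB r3<-Add1 | r0:Mul1,r1:2,r2:9,r3:Add1
c3: issue ADD r3<-Add2 | r0:Mul1,r1:2,r2:9,r3:Add2
c4: issue ADD r3<-Add3 | r0:Mul1,r1:2,r2:9,r3:Add3
c5: CDB Add1=7; issue SUB r0<-Add1 | r0:Add1,r1:2,r2:9,r3:Add3
c6: CDB Mul1=54; stall | r0:Add1,r1:2,r2:9,r3:Add3
c7: stall | r0:Add1,r1:2,r2:9,r3:Add3
c8: stall | r0:Add1,r1:2,r2:9,r3:Add3
c9: CDB Add2=63; issue SUB r1<-Add2 | r0:Add1,r1:Add2,r2:9,r3:Add3
c10: CDB Add3=108 | r0:Add1,r1:Add2,r2:9,r3:108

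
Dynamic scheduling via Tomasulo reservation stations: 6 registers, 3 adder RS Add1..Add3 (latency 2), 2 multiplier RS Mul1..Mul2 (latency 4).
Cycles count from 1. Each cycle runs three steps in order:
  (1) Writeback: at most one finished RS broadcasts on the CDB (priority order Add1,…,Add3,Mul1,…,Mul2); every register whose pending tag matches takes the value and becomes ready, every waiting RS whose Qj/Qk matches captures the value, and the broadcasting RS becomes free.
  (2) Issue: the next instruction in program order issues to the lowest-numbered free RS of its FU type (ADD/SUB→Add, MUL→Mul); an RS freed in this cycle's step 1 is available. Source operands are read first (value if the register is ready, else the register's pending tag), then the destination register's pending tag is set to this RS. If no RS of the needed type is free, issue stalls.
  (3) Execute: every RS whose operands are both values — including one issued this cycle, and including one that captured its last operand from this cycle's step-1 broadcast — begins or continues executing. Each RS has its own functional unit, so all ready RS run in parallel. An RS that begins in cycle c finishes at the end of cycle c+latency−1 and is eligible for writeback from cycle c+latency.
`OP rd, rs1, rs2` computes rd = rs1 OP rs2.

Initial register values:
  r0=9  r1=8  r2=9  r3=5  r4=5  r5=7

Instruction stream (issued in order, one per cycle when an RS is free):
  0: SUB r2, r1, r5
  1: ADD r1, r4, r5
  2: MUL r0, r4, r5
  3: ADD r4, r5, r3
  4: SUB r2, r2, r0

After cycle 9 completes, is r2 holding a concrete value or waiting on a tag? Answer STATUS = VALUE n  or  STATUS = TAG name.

  c1: issue SUB r2<-Add1  regs: r0:9,r1:8,r2:Add1,r3:5,r4:5,r5:7
  c2: issue ADD r1<-Add2  regs: r0:9,r1:Add2,r2:Add1,r3:5,r4:5,r5:7
  c3: CDB Add1=1; issue MUL r0<-Mul1  regs: r0:Mul1,r1:Add2,r2:1,r3:5,r4:5,r5:7
  c4: CDB Add2=12; issue ADD r4<-Add1  regs: r0:Mul1,r1:12,r2:1,r3:5,r4:Add1,r5:7
  c5: issue SUB r2<-Add2  regs: r0:Mul1,r1:12,r2:Add2,r3:5,r4:Add1,r5:7
  c6: CDB Add1=12  regs: r0:Mul1,r1:12,r2:Add2,r3:5,r4:12,r5:7
  c7: CDB Mul1=35  regs: r0:35,r1:12,r2:Add2,r3:5,r4:12,r5:7
  c8: -  regs: r0:35,r1:12,r2:Add2,r3:5,r4:12,r5:7
  c9: CDB Add2=-34  regs: r0:35,r1:12,r2:-34,r3:5,r4:12,r5:7

STATUS = VALUE -34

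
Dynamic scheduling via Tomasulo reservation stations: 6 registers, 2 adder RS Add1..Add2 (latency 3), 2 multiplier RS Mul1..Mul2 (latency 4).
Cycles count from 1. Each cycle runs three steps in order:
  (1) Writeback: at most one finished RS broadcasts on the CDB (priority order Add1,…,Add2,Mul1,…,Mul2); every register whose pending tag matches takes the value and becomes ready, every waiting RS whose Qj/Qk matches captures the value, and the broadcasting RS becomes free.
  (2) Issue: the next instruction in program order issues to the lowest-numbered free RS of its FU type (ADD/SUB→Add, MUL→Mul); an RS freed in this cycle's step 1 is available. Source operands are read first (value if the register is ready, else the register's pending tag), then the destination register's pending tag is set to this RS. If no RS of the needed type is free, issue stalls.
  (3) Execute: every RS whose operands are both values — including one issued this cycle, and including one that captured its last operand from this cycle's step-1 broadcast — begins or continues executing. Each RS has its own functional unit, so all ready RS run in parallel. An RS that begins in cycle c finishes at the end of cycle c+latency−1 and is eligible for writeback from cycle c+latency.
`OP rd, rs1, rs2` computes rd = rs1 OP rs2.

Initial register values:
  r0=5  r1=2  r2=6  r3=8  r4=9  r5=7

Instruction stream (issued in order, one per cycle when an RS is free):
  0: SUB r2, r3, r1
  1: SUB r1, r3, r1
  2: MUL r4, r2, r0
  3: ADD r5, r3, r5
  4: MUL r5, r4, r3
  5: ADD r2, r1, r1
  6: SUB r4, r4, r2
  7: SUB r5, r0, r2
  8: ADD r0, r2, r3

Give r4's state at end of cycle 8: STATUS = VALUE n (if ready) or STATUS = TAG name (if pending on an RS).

STATUS = TAG Add1

c1: issue SUB r2<-Add1 | r0:5,r1:2,r2:Add1,r3:8,r4:9,r5:7
c2: issue SUB r1<-Add2 | r0:5,r1:Add2,r2:Add1,r3:8,r4:9,r5:7
c3: issue MUL r4<-Mul1 | r0:5,r1:Add2,r2:Add1,r3:8,r4:Mul1,r5:7
c4: CDB Add1=6; issue ADD r5<-Add1 | r0:5,r1:Add2,r2:6,r3:8,r4:Mul1,r5:Add1
c5: CDB Add2=6; issue MUL r5<-Mul2 | r0:5,r1:6,r2:6,r3:8,r4:Mul1,r5:Mul2
c6: issue ADD r2<-Add2 | r0:5,r1:6,r2:Add2,r3:8,r4:Mul1,r5:Mul2
c7: CDB Add1=15; issue SUB r4<-Add1 | r0:5,r1:6,r2:Add2,r3:8,r4:Add1,r5:Mul2
c8: CDB Mul1=30; stall | r0:5,r1:6,r2:Add2,r3:8,r4:Add1,r5:Mul2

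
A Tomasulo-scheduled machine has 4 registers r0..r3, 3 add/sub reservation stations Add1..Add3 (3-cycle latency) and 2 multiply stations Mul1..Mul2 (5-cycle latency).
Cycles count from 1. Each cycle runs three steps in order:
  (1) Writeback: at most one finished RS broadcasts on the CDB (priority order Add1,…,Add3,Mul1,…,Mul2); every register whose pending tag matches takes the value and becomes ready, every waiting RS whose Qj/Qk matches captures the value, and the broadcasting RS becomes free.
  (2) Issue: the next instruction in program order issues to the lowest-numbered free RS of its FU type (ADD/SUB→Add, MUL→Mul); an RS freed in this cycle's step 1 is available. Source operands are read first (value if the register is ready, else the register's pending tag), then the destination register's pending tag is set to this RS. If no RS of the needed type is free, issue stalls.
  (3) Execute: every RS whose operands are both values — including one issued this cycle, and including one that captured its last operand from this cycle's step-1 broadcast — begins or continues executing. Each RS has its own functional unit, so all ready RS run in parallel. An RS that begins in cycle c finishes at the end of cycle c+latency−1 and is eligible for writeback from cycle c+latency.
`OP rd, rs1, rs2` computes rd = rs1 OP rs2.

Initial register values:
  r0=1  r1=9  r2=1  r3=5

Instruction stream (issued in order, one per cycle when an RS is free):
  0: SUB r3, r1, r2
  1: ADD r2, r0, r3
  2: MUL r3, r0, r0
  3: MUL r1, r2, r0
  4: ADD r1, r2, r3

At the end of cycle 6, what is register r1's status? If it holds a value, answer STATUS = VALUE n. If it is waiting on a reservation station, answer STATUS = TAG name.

STATUS = TAG Add1

cycle 1: issue SUB r3<-Add1 // r0:1,r1:9,r2:1,r3:Add1
cycle 2: issue ADD r2<-Add2 // r0:1,r1:9,r2:Add2,r3:Add1
cycle 3: issue MUL r3<-Mul1 // r0:1,r1:9,r2:Add2,r3:Mul1
cycle 4: CDB Add1=8; issue MUL r1<-Mul2 // r0:1,r1:Mul2,r2:Add2,r3:Mul1
cycle 5: issue ADD r1<-Add1 // r0:1,r1:Add1,r2:Add2,r3:Mul1
cycle 6: - // r0:1,r1:Add1,r2:Add2,r3:Mul1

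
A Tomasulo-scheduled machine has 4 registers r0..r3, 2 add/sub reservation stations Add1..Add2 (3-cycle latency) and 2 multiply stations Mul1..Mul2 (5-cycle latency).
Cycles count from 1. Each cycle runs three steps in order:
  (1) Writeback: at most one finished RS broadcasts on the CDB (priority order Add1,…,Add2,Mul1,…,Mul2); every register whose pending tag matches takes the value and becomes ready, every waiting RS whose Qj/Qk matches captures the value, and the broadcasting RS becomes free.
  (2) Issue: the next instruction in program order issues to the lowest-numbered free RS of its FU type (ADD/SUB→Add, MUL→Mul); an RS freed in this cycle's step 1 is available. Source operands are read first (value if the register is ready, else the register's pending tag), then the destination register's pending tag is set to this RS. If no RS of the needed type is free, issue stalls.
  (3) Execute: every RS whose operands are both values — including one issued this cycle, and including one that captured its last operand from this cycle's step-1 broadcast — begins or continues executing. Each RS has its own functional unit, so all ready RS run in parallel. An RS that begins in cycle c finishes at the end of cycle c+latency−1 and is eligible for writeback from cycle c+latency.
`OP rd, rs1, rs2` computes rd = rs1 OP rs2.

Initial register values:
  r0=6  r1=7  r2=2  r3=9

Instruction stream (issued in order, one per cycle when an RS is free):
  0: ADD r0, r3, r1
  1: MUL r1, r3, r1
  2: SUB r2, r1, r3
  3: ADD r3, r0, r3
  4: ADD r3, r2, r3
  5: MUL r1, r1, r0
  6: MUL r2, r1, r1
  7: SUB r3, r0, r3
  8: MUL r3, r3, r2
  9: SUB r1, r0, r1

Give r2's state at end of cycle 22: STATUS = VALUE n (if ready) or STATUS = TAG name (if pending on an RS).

STATUS = VALUE 1016064

  c1: issue ADD r0<-Add1  regs: r0:Add1,r1:7,r2:2,r3:9
  c2: issue MUL r1<-Mul1  regs: r0:Add1,r1:Mul1,r2:2,r3:9
  c3: issue SUB r2<-Add2  regs: r0:Add1,r1:Mul1,r2:Add2,r3:9
  c4: CDB Add1=16; issue ADD r3<-Add1  regs: r0:16,r1:Mul1,r2:Add2,r3:Add1
  c5: stall  regs: r0:16,r1:Mul1,r2:Add2,r3:Add1
  c6: stall  regs: r0:16,r1:Mul1,r2:Add2,r3:Add1
  c7: CDB Add1=25; issue ADD r3<-Add1  regs: r0:16,r1:Mul1,r2:Add2,r3:Add1
  c8: CDB Mul1=63; issue MUL r1<-Mul1  regs: r0:16,r1:Mul1,r2:Add2,r3:Add1
  c9: issue MUL r2<-Mul2  regs: r0:16,r1:Mul1,r2:Mul2,r3:Add1
  c10: stall  regs: r0:16,r1:Mul1,r2:Mul2,r3:Add1
  c11: CDB Add2=54; issue SUB r3<-Add2  regs: r0:16,r1:Mul1,r2:Mul2,r3:Add2
  c12: stall  regs: r0:16,r1:Mul1,r2:Mul2,r3:Add2
  c13: CDB Mul1=1008; issue MUL r3<-Mul1  regs: r0:16,r1:1008,r2:Mul2,r3:Mul1
  c14: CDB Add1=79; issue SUB r1<-Add1  regs: r0:16,r1:Add1,r2:Mul2,r3:Mul1
  c15: -  regs: r0:16,r1:Add1,r2:Mul2,r3:Mul1
  c16: -  regs: r0:16,r1:Add1,r2:Mul2,r3:Mul1
  c17: CDB Add1=-992  regs: r0:16,r1:-992,r2:Mul2,r3:Mul1
  c18: CDB Add2=-63  regs: r0:16,r1:-992,r2:Mul2,r3:Mul1
  c19: CDB Mul2=1016064  regs: r0:16,r1:-992,r2:1016064,r3:Mul1
  c20: -  regs: r0:16,r1:-992,r2:1016064,r3:Mul1
  c21: -  regs: r0:16,r1:-992,r2:1016064,r3:Mul1
  c22: -  regs: r0:16,r1:-992,r2:1016064,r3:Mul1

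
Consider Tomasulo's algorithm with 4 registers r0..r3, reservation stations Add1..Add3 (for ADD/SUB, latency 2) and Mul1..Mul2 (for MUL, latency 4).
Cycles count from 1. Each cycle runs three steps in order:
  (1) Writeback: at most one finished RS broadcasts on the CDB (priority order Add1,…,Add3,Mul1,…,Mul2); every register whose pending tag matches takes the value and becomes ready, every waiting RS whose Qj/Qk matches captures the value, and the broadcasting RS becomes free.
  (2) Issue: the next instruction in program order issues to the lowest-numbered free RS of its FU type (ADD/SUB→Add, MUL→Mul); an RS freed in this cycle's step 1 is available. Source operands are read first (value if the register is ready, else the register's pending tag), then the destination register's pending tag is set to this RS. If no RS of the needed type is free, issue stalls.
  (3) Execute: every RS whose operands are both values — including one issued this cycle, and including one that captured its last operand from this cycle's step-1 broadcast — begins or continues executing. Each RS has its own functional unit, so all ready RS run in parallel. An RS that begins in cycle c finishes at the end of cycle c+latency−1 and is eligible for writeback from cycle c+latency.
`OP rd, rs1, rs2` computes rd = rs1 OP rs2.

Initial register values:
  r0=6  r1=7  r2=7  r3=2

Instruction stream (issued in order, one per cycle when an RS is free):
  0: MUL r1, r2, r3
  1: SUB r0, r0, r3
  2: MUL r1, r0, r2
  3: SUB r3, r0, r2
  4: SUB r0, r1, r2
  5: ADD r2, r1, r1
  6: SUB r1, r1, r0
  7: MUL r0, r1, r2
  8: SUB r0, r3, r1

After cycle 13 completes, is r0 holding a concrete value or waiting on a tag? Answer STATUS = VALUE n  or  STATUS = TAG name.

STATUS = TAG Add1

  c1: issue MUL r1<-Mul1  regs: r0:6,r1:Mul1,r2:7,r3:2
  c2: issue SUB r0<-Add1  regs: r0:Add1,r1:Mul1,r2:7,r3:2
  c3: issue MUL r1<-Mul2  regs: r0:Add1,r1:Mul2,r2:7,r3:2
  c4: CDB Add1=4; issue SUB r3<-Add1  regs: r0:4,r1:Mul2,r2:7,r3:Add1
  c5: CDB Mul1=14; issue SUB r0<-Add2  regs: r0:Add2,r1:Mul2,r2:7,r3:Add1
  c6: CDB Add1=-3; issue ADD r2<-Add1  regs: r0:Add2,r1:Mul2,r2:Add1,r3:-3
  c7: issue SUB r1<-Add3  regs: r0:Add2,r1:Add3,r2:Add1,r3:-3
  c8: CDB Mul2=28; issue MUL r0<-Mul1  regs: r0:Mul1,r1:Add3,r2:Add1,r3:-3
  c9: stall  regs: r0:Mul1,r1:Add3,r2:Add1,r3:-3
  c10: CDB Add1=56; issue SUB r0<-Add1  regs: r0:Add1,r1:Add3,r2:56,r3:-3
  c11: CDB Add2=21  regs: r0:Add1,r1:Add3,r2:56,r3:-3
  c12: -  regs: r0:Add1,r1:Add3,r2:56,r3:-3
  c13: CDB Add3=7  regs: r0:Add1,r1:7,r2:56,r3:-3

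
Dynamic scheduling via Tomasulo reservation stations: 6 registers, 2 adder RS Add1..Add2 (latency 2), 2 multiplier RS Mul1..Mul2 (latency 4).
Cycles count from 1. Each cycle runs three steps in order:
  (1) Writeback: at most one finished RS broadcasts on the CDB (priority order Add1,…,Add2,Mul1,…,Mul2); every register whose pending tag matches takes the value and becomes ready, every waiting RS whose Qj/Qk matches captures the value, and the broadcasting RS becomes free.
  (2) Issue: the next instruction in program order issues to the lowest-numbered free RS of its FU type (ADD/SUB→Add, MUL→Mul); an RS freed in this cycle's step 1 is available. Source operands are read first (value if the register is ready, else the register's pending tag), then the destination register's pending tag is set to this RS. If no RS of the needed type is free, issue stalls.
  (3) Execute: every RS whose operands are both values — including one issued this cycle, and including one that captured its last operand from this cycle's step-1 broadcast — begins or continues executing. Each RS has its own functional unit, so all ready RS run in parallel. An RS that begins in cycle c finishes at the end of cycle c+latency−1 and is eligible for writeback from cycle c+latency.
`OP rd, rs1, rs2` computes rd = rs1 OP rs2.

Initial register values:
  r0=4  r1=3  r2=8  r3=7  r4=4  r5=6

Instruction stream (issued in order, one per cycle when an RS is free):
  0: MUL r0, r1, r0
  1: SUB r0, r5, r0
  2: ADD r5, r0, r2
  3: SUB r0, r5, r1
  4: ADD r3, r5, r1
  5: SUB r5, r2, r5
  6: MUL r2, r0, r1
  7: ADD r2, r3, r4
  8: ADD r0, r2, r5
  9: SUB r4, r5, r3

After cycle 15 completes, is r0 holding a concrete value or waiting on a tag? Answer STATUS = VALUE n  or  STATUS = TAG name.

STATUS = TAG Add2

c1: issue MUL r0<-Mul1 | r0:Mul1,r1:3,r2:8,r3:7,r4:4,r5:6
c2: issue SUB r0<-Add1 | r0:Add1,r1:3,r2:8,r3:7,r4:4,r5:6
c3: issue ADD r5<-Add2 | r0:Add1,r1:3,r2:8,r3:7,r4:4,r5:Add2
c4: stall | r0:Add1,r1:3,r2:8,r3:7,r4:4,r5:Add2
c5: CDB Mul1=12; stall | r0:Add1,r1:3,r2:8,r3:7,r4:4,r5:Add2
c6: stall | r0:Add1,r1:3,r2:8,r3:7,r4:4,r5:Add2
c7: CDB Add1=-6; issue SUB r0<-Add1 | r0:Add1,r1:3,r2:8,r3:7,r4:4,r5:Add2
c8: stall | r0:Add1,r1:3,r2:8,r3:7,r4:4,r5:Add2
c9: CDB Add2=2; issue ADD r3<-Add2 | r0:Add1,r1:3,r2:8,r3:Add2,r4:4,r5:2
c10: stall | r0:Add1,r1:3,r2:8,r3:Add2,r4:4,r5:2
c11: CDB Add1=-1; issue SUB r5<-Add1 | r0:-1,r1:3,r2:8,r3:Add2,r4:4,r5:Add1
c12: CDB Add2=5; issue MUL r2<-Mul1 | r0:-1,r1:3,r2:Mul1,r3:5,r4:4,r5:Add1
c13: CDB Add1=6; issue ADD r2<-Add1 | r0:-1,r1:3,r2:Add1,r3:5,r4:4,r5:6
c14: issue ADD r0<-Add2 | r0:Add2,r1:3,r2:Add1,r3:5,r4:4,r5:6
c15: CDB Add1=9; issue SUB r4<-Add1 | r0:Add2,r1:3,r2:9,r3:5,r4:Add1,r5:6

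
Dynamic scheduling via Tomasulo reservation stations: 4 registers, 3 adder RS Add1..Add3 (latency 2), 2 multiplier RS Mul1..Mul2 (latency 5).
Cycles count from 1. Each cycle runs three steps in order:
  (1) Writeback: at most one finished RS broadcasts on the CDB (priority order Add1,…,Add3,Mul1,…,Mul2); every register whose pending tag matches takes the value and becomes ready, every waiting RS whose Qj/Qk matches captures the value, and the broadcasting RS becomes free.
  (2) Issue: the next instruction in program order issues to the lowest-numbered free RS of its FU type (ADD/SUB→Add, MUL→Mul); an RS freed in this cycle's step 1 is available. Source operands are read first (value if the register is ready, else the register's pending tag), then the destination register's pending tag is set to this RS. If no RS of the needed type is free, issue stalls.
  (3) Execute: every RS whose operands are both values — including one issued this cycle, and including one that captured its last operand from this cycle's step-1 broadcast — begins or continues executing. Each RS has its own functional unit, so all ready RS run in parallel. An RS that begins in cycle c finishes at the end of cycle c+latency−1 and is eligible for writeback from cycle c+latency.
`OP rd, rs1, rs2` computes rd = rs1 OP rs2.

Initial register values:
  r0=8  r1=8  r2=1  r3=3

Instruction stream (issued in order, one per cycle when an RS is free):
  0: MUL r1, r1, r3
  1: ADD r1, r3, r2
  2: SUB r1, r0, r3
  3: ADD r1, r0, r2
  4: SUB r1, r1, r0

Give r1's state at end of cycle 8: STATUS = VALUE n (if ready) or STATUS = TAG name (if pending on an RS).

STATUS = VALUE 1

c1: issue MUL r1<-Mul1 | r0:8,r1:Mul1,r2:1,r3:3
c2: issue ADD r1<-Add1 | r0:8,r1:Add1,r2:1,r3:3
c3: issue SUB r1<-Add2 | r0:8,r1:Add2,r2:1,r3:3
c4: CDB Add1=4; issue ADD r1<-Add1 | r0:8,r1:Add1,r2:1,r3:3
c5: CDB Add2=5; issue SUB r1<-Add2 | r0:8,r1:Add2,r2:1,r3:3
c6: CDB Add1=9 | r0:8,r1:Add2,r2:1,r3:3
c7: CDB Mul1=24 | r0:8,r1:Add2,r2:1,r3:3
c8: CDB Add2=1 | r0:8,r1:1,r2:1,r3:3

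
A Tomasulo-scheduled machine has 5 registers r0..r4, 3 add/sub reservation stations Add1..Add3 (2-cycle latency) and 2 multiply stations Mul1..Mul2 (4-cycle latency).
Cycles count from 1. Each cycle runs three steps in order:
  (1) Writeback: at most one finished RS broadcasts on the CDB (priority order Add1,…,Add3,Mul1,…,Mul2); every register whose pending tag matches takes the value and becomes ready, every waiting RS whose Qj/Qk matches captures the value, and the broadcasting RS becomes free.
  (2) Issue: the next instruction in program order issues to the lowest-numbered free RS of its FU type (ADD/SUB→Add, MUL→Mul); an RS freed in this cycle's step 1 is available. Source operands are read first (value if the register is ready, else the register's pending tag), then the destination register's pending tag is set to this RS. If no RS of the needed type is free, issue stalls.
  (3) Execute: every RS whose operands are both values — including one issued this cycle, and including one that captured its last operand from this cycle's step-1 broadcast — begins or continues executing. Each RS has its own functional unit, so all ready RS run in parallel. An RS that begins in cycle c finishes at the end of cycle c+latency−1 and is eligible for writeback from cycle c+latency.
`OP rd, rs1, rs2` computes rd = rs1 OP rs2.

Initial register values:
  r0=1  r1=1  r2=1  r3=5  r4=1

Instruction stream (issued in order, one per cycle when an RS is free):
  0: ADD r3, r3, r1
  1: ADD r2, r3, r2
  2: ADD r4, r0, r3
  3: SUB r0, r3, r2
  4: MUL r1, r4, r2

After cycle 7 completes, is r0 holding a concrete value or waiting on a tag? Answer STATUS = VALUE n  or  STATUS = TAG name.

cycle 1: issue ADD r3<-Add1 // r0:1,r1:1,r2:1,r3:Add1,r4:1
cycle 2: issue ADD r2<-Add2 // r0:1,r1:1,r2:Add2,r3:Add1,r4:1
cycle 3: CDB Add1=6; issue ADD r4<-Add1 // r0:1,r1:1,r2:Add2,r3:6,r4:Add1
cycle 4: issue SUB r0<-Add3 // r0:Add3,r1:1,r2:Add2,r3:6,r4:Add1
cycle 5: CDB Add1=7; issue MUL r1<-Mul1 // r0:Add3,r1:Mul1,r2:Add2,r3:6,r4:7
cycle 6: CDB Add2=7 // r0:Add3,r1:Mul1,r2:7,r3:6,r4:7
cycle 7: - // r0:Add3,r1:Mul1,r2:7,r3:6,r4:7

STATUS = TAG Add3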